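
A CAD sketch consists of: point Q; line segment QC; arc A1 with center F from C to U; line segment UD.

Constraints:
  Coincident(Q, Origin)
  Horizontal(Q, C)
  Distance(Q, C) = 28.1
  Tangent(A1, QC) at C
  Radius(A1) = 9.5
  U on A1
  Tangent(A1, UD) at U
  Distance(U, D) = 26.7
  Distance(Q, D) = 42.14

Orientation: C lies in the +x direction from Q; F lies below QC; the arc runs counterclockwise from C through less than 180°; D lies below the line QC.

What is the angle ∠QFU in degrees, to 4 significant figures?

22.75°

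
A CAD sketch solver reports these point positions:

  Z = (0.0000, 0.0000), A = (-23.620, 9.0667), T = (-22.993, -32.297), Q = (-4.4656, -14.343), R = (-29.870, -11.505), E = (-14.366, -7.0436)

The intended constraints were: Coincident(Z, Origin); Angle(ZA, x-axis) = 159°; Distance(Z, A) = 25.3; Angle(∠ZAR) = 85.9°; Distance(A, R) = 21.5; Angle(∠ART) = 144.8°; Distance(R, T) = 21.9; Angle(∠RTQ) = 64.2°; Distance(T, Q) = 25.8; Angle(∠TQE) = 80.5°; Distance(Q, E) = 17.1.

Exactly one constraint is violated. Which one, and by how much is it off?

Distance(Q, E) = 17.1 — off by 4.80.

Z = (0.00, 0.00) ✓; ZA at 159.0° ✓; |ZA| = 25.30 ✓; ∠ZAR = 85.90° ✓; |AR| = 21.50 ✓; ∠ART = 144.8° ✓; |RT| = 21.90 ✓; ∠RTQ = 64.20° ✓; |TQ| = 25.80 ✓; ∠TQE = 80.50° ✓; |QE| = 12.30 ✗.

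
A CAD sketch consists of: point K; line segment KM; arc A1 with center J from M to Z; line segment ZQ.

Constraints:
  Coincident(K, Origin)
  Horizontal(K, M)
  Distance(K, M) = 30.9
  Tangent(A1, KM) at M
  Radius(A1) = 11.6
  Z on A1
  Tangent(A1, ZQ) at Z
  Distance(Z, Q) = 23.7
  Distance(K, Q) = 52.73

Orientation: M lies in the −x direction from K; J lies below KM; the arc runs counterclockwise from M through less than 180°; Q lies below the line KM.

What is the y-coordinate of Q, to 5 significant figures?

-37.174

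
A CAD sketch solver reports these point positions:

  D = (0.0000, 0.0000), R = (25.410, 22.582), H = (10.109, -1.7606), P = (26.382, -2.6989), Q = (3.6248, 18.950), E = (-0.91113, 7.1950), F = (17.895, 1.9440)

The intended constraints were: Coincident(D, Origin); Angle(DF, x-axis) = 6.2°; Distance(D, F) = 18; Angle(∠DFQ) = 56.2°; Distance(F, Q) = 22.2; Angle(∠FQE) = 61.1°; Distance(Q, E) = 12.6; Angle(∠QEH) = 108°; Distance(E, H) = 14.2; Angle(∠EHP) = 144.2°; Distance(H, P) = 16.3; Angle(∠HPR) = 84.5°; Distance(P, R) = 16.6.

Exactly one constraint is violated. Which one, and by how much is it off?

Distance(P, R) = 16.6 — off by 8.70.

D = (0.00, 0.00) ✓; DF at 6.200° ✓; |DF| = 18.00 ✓; ∠DFQ = 56.20° ✓; |FQ| = 22.20 ✓; ∠FQE = 61.10° ✓; |QE| = 12.60 ✓; ∠QEH = 108.0° ✓; |EH| = 14.20 ✓; ∠EHP = 144.2° ✓; |HP| = 16.30 ✓; ∠HPR = 84.50° ✓; |PR| = 25.30 ✗.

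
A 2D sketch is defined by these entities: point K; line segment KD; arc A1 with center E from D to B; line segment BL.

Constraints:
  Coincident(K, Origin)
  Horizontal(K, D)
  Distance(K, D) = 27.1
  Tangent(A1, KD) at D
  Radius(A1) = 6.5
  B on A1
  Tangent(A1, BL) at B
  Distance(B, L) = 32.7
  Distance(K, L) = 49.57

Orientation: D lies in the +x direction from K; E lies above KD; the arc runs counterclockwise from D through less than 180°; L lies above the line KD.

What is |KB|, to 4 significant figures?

34.33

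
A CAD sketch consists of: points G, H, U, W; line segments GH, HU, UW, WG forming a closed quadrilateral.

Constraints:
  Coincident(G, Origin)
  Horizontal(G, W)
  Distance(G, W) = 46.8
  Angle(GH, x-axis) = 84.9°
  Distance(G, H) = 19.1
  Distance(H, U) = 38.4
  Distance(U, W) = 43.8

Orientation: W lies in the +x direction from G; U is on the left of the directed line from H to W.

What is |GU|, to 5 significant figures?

52.921

Checks: |HU| = 38.40 ✓; |UW| = 43.80 ✓.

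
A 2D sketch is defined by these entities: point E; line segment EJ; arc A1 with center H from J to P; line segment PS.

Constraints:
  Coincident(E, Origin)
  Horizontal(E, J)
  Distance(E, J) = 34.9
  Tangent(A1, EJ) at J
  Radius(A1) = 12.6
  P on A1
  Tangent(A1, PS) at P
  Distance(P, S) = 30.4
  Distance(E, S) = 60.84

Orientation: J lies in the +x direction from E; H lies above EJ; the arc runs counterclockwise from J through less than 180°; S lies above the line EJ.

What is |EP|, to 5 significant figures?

49.612

Checks: |HP| = 12.60 ✓; ∠(HP, PS) = 90.00° ✓; |PS| = 30.40 ✓; |ES| = 60.84 ✓.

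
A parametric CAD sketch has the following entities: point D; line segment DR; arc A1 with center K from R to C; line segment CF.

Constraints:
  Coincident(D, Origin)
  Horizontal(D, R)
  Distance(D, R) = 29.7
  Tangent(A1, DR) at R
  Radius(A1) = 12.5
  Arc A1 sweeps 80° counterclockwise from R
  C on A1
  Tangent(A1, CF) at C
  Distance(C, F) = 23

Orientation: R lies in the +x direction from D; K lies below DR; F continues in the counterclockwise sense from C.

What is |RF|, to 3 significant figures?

36.8

D is at the origin; DR is horizontal with |DR| = 29.7 and R on the +x side, so R = (29.7, 0.00). A1 meets DR tangentially, so KR is at right angles to DR, so K = R + (0, -12.5) = (29.7, -12.5). On A1, R sits at bearing 90° from K; an 80° counterclockwise sweep puts C at bearing 170°, so C = K + 12.5·(cos 170°, sin 170°) = (17.4, -10.3). Tangency of A1 to CF means the radius KC is perpendicular to CF, so CF runs along (−sin 170°, cos 170°); with |CF| = 23.0, F = (13.4, -33.0). Then |RF| = |F − R| = 36.8.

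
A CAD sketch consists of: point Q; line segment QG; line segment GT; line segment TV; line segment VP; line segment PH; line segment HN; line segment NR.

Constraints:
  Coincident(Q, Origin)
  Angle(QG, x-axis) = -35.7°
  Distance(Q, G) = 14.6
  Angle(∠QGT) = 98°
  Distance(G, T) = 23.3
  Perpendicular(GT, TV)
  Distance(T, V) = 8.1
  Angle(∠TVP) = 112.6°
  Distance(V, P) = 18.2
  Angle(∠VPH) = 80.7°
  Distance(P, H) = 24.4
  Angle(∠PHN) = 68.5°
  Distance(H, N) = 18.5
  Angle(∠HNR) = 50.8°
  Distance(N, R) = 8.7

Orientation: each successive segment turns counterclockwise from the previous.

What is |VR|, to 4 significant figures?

13.34

Q is at the origin; QG runs at -35.7° with length 14.6, so G = (11.86, -8.520). ∠QGT = 98.0° gives GT at 46.30° from the x-axis; with |GT| = 23.3, T = (27.95, 8.325). The perpendicularity gives TV at right angles to GT, so TV runs at 136.3°; with |TV| = 8.1, V = (22.10, 13.92). ∠TVP = 112.6° gives VP at -156.3° from the x-axis; with |VP| = 18.2, P = (5.433, 6.606). ∠VPH = 80.7° gives PH at -57.00° from the x-axis; with |PH| = 24.4, H = (18.72, -13.86). ∠PHN = 68.5° gives HN at 54.50° from the x-axis; with |HN| = 18.5, N = (29.47, 1.204). ∠HNR = 50.8° gives NR at -176.3° from the x-axis; with |NR| = 8.7, R = (20.78, 0.6423). Then |VR| = |R − V| = 13.34.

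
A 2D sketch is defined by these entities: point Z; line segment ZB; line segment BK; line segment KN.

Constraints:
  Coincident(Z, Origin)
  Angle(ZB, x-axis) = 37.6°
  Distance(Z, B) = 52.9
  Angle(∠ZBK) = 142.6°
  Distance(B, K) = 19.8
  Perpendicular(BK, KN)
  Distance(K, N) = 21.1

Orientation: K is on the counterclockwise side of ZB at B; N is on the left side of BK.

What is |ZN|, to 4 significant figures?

62.80

Z is at the origin; ZB runs at 37.6° with length 52.9, so B = 52.9·(cos 37.6°, sin 37.6°) = (41.91, 32.28). ∠ZBK = 142.6°, so BK runs at 37.6° + (180° − 142.6°) = 75.00° from the x-axis; with |BK| = 19.8, K = B + 19.8·(cos 75.00°, sin 75.00°) = (47.04, 51.40). BK is perpendicular to KN; with |KN| = 21.1 on the left of BK, N = K + 21.1·(-0.9659, 0.2588) = (26.66, 56.86). Then |ZN| = |N − Z| = 62.80.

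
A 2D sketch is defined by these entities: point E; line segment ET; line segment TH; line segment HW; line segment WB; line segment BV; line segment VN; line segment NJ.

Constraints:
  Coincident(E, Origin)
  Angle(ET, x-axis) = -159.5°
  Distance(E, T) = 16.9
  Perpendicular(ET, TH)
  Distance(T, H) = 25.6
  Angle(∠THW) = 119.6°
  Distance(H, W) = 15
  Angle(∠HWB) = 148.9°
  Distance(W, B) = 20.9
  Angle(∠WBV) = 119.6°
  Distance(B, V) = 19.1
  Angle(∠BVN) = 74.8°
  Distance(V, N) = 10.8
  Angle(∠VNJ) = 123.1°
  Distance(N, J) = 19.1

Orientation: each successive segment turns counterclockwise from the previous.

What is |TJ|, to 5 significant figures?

32.389

∠BVN = 74.8° gives VN at -172.40° from the x-axis; with |VN| = 10.8, N = (19.146, -6.9366). ∠VNJ = 123.1° gives NJ at -115.50° from the x-axis; with |NJ| = 19.1, J = (10.923, -24.176). Then |TJ| = |J − T| = 32.389.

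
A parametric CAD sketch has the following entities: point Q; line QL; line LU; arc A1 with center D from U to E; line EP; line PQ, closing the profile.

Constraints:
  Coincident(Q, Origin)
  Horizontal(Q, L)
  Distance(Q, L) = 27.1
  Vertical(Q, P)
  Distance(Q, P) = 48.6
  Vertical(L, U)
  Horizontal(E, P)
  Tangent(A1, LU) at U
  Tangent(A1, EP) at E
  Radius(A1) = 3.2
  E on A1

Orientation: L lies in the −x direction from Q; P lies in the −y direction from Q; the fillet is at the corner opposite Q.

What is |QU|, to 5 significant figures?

52.873

Q is at the origin; QL is horizontal with |QL| = 27.1 and L on the −x side, so L = (-27.100, 0.0000). QP is vertical with |QP| = 48.6 and P on the −y side, so P = (0.0000, -48.600). The virtual corner opposite Q is at (-27.100, -48.600). Since A1 is tangent to LU there, DU ⟂ LU and since A1 is tangent to EP there, DE ⟂ EP, with radius 3.2, so the center D sits 3.2 in from both sides at D = (-23.900, -45.400). That places the tangent points at U = (-27.100, -45.400) on LU and E = (-23.900, -48.600) on EP. Then |QU| = |U − Q| = 52.873.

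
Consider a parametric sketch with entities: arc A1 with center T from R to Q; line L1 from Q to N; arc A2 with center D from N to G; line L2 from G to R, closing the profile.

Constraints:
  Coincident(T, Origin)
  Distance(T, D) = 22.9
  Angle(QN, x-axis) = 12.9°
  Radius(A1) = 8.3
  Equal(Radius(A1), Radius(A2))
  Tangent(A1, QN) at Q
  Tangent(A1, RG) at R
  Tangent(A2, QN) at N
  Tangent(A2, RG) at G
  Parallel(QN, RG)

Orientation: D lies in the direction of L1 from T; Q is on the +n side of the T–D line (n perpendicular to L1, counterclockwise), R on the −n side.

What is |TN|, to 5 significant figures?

24.358

The slot axis is L1's direction at 12.9°, so u = (cos 12.9°, sin 12.9°) = (0.97476, 0.22325) and n = (−sin 12.9°, cos 12.9°) = (-0.22325, 0.97476). T is at the origin and D lies 22.9 along u from T, so D = 22.9·u = (22.322, 5.1124). Tangency of A1 to both parallel lines with radius 8.3 puts Q and R at T ± 8.3·n: Q = (-1.8530, 8.0905), R = (1.8530, -8.0905). Equal radii place N and G the same way about D: N = D + 8.3·n = (20.469, 13.203), G = D − 8.3·n = (24.175, -2.9781). Then |TN| = |N − T| = 24.358.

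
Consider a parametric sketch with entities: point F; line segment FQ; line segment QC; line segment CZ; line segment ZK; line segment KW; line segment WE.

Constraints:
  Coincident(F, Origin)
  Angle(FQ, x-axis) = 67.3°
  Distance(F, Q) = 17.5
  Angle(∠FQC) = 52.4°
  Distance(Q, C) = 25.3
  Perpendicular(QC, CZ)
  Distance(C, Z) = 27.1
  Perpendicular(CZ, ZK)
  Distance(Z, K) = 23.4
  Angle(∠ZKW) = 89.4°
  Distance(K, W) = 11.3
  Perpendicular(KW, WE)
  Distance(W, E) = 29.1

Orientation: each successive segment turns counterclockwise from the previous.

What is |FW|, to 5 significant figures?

8.8729

CZ is perpendicular to ZK, so ZK runs at 14.900°; with |ZK| = 23.4, K = (11.886, -10.533). ∠ZKW = 89.4° gives KW at 105.50° from the x-axis; with |KW| = 11.3, W = (8.8657, 0.35610). Then |FW| = |W − F| = 8.8729.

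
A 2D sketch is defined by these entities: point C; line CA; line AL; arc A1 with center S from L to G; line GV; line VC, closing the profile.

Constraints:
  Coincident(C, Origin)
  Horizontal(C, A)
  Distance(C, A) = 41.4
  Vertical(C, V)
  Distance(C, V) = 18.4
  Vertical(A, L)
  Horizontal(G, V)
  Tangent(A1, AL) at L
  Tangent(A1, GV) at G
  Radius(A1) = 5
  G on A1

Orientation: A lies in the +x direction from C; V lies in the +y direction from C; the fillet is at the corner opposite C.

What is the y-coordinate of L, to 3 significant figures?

13.4

C is at the origin; C and A share the same y with |CA| = 41.4 and A on the +x side, so A = (41.4, 0.00). CV is vertical with |CV| = 18.4 and V on the +y side, so V = (0.00, 18.4). The virtual corner opposite C is at (41.4, 18.4). Since A1 is tangent to AL there, SL ⟂ AL and A1 meets GV tangentially, so SG is at right angles to GV, with radius 5.0, so the center S sits 5.0 in from both sides at S = (36.4, 13.4). That places the tangent points at L = (41.4, 13.4) on AL and G = (36.4, 18.4) on GV. So L.y = 13.4.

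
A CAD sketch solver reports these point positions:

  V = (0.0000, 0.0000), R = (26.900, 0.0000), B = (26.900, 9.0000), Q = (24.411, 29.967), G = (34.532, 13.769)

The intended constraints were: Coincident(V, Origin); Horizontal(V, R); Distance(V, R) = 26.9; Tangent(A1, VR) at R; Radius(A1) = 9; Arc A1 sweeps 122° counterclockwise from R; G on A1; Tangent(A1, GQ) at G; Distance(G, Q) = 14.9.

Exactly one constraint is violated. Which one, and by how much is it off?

Distance(G, Q) = 14.9 — off by 4.20.

V = (0.00, 0.00) ✓; V.y = 0.00, R.y = 0.00 ✓; |VR| = 26.90 ✓; ∠(BR, RV) = 90.00° ✓; |BR| = 9.000 ✓; bearing(B→G) − bearing(B→R) = 122.0° ✓; |BG| = 8.999 ✓; ∠(BG, GQ) = 90.00° ✓; |GQ| = 19.10 ✗.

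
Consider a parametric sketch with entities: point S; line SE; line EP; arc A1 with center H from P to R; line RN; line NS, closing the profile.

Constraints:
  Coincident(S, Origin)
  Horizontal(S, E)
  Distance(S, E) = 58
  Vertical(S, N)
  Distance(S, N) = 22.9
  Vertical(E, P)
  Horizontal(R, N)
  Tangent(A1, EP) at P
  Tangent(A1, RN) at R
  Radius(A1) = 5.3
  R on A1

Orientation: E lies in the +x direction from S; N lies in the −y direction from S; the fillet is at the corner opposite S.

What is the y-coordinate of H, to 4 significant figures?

-17.60

S is at the origin; SE is horizontal with |SE| = 58.0 and E on the +x side, so E = (58.00, 0.000). SN is vertical with |SN| = 22.9 and N on the −y side, so N = (0.000, -22.90). The virtual corner opposite S is at (58.00, -22.90). Tangency of A1 to EP means the radius HP is perpendicular to EP and the tangent condition forces HR to be normal to RN, with radius 5.3, so the center H sits 5.3 in from both sides at H = (52.70, -17.60). So H.y = -17.60.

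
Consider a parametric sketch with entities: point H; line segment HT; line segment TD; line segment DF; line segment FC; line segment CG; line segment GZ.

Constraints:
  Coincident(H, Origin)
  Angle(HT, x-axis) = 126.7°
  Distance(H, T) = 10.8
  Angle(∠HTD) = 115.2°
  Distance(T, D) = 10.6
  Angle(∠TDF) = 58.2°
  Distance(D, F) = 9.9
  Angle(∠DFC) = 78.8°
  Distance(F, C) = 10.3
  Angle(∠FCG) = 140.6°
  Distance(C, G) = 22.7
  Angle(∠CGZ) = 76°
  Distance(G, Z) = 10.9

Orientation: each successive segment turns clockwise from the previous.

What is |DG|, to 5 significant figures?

26.340

∠DFC = 78.8° gives FC at -161.10° from the x-axis; with |FC| = 10.3, C = (-6.2413, 6.1084). ∠FCG = 140.6° gives CG at 159.50° from the x-axis; with |CG| = 22.7, G = (-27.504, 14.058). Then |DG| = |G − D| = 26.340.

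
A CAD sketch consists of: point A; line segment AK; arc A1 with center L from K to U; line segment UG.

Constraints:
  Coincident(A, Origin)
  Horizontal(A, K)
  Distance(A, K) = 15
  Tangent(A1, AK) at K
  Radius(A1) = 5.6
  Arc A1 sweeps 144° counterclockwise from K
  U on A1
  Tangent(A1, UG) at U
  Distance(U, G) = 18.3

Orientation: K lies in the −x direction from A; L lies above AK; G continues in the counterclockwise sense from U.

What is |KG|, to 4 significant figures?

23.85

A is at the origin; AK is horizontal with |AK| = 15.0 and K on the −x side, so K = (-15.00, 0.000). The tangent condition forces LK to be normal to AK, so L = K + (0, 5.6) = (-15.00, 5.600). On A1, K sits at bearing -90° from L; a 144° counterclockwise sweep puts U at bearing 54°, so U = L + 5.6·(cos 54°, sin 54°) = (-11.71, 10.13). A1 meets UG tangentially, so LU is at right angles to UG, so UG runs along (−sin 54°, cos 54°); with |UG| = 18.3, G = (-26.51, 20.89). Then |KG| = |G − K| = 23.85.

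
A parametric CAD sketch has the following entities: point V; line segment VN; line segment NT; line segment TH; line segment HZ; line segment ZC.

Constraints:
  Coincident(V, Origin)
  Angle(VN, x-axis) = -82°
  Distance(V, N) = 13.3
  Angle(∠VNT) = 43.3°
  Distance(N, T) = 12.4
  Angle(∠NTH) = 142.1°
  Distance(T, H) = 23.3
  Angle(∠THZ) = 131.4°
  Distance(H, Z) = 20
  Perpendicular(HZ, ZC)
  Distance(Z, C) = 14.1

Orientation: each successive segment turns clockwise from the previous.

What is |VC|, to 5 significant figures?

27.293

∠THZ = 131.4° gives HZ at 54.800° from the x-axis; with |HZ| = 20.0, Z = (-1.6974, 33.591). The perpendicularity gives ZC at right angles to HZ, so ZC runs at -35.200°; with |ZC| = 14.1, C = (9.8243, 25.463). Then |VC| = |C − V| = 27.293.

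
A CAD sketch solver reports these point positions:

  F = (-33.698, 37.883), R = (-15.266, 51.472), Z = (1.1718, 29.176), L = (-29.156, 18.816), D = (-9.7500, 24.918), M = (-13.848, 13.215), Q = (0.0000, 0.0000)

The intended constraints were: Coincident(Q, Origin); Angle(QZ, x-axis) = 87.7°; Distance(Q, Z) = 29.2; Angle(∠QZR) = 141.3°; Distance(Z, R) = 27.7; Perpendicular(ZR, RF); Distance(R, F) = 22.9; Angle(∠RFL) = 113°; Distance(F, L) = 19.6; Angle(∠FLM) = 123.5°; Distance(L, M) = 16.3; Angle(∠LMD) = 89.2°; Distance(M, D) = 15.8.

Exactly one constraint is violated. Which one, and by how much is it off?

Distance(M, D) = 15.8 — off by 3.40.

Q = (0.00, 0.00) ✓; QZ at 87.70° ✓; |QZ| = 29.20 ✓; ∠QZR = 141.3° ✓; |ZR| = 27.70 ✓; ∠(ZR, RF) = 90.00° ✓; |RF| = 22.90 ✓; ∠RFL = 113.0° ✓; |FL| = 19.60 ✓; ∠FLM = 123.5° ✓; |LM| = 16.30 ✓; ∠LMD = 89.20° ✓; |MD| = 12.40 ✗.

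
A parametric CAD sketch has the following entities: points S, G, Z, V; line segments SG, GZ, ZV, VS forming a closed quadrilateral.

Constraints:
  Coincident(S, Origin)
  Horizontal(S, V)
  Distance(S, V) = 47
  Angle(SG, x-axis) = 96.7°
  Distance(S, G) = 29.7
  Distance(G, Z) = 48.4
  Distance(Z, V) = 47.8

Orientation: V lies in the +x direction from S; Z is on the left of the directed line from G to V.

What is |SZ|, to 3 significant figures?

63.0

Checks: |GZ| = 48.40 ✓; |ZV| = 47.80 ✓.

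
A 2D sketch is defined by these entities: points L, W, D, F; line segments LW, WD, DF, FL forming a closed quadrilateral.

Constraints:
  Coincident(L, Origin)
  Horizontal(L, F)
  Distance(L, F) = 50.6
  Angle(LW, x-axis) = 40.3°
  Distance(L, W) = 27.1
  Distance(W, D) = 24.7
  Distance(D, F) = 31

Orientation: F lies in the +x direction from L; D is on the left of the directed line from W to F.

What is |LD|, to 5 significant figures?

51.584

L is at the origin; L and F share the same y with |LF| = 50.6 and F in +x, so F = (50.6, 0). LW runs at 40.3° with |LW| = 27.1, so W = (20.668, 17.528). D is determined by |WD| = 24.7 and |DF| = 31.0 together: it lies at the intersection of circle(W, 24.7) and circle(F, 31.0). With |WF| = 34.686, the foot of the radical line on WF is 12.285 from W and the perpendicular offset is √(24.7² − 12.285²) = 21.428. Taking the left-of-WF solution: D = (42.098, 29.811).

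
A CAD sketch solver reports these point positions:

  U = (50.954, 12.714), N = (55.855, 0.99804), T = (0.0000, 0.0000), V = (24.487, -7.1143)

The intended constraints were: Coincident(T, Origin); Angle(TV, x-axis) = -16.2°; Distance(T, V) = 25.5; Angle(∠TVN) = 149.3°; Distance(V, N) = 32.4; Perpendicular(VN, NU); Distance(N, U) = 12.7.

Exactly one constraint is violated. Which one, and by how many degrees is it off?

Perpendicular(VN, NU) — off by 8.20°.

T = (0.00, 0.00) ✓; TV at -16.20° ✓; |TV| = 25.50 ✓; ∠TVN = 149.3° ✓; |VN| = 32.40 ✓; ∠(VN, NU) = 98.20° ✗; |NU| = 12.70 ✓.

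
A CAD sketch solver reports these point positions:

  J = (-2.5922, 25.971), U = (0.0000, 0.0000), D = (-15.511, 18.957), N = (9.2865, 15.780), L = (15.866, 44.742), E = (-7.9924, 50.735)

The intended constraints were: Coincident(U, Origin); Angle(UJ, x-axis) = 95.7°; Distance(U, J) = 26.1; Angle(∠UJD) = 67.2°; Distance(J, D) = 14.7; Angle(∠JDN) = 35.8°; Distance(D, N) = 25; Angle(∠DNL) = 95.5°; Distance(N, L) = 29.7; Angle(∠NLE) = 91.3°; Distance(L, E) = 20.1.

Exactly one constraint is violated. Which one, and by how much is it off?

Distance(L, E) = 20.1 — off by 4.50.

U = (0.00, 0.00) ✓; UJ at 95.70° ✓; |UJ| = 26.10 ✓; ∠UJD = 67.20° ✓; |JD| = 14.70 ✓; ∠JDN = 35.80° ✓; |DN| = 25.00 ✓; ∠DNL = 95.50° ✓; |NL| = 29.70 ✓; ∠NLE = 91.30° ✓; |LE| = 24.60 ✗.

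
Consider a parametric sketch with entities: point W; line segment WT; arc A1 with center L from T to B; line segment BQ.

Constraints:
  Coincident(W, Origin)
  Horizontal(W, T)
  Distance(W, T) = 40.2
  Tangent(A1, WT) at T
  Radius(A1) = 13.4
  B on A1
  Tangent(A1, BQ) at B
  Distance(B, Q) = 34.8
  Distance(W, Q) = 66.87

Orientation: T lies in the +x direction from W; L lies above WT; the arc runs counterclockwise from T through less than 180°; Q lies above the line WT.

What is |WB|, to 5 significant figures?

55.761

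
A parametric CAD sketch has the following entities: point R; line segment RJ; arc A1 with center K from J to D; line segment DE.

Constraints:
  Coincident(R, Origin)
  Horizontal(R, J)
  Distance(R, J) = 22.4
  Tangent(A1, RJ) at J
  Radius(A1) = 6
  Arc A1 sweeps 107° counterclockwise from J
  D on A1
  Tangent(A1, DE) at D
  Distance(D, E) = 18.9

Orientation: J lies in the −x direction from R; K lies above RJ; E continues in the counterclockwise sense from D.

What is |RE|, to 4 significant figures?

34.05

R is at the origin; RJ is horizontal with |RJ| = 22.4 and J on the −x side, so J = (-22.40, 0.000). A1 meets RJ tangentially, so KJ is at right angles to RJ, so K = J + (0, 6) = (-22.40, 6.000). On A1, J sits at bearing -90° from K; a 107° counterclockwise sweep puts D at bearing 17°, so D = K + 6.0·(cos 17°, sin 17°) = (-16.66, 7.754). The tangent condition forces KD to be normal to DE, so DE runs along (−sin 17°, cos 17°); with |DE| = 18.9, E = (-22.19, 25.83). Then |RE| = |E − R| = 34.05.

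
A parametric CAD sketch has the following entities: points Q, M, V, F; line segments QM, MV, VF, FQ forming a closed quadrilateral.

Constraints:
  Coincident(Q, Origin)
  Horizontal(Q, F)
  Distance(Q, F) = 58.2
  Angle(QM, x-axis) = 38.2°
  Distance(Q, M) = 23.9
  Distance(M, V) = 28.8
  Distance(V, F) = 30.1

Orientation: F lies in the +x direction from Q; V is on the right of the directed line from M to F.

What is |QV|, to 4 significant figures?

32.54

Q is at the origin; Q and F share the same y with |QF| = 58.2 and F in +x, so F = (58.2, 0). QM runs at 38.2° with |QM| = 23.9, so M = (18.78, 14.78). V is determined by |MV| = 28.8 and |VF| = 30.1 together: it lies at the intersection of circle(M, 28.8) and circle(F, 30.1). With |MF| = 42.10, the foot of the radical line on MF is 20.14 from M and the perpendicular offset is √(28.8² − 20.14²) = 20.59. Taking the right-of-MF solution: V = (30.41, -11.57).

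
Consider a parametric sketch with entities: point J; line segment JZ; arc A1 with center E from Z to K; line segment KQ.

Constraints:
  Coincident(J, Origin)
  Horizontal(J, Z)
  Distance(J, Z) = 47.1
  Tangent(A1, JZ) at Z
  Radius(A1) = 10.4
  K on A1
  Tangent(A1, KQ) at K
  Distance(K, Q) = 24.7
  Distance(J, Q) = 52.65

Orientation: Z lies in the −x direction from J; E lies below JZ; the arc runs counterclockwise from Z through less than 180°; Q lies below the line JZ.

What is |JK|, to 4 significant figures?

57.56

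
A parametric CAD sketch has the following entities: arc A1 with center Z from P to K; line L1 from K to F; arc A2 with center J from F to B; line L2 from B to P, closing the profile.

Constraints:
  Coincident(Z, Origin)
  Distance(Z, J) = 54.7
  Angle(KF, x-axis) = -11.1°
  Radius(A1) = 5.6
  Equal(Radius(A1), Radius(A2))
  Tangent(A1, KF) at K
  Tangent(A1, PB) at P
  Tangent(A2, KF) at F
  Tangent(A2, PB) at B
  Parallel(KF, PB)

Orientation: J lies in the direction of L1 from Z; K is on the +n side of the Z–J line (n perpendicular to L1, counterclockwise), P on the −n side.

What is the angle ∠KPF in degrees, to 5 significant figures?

78.428°

Tangency of A1 to both parallel lines with radius 5.6 puts K and P at Z ± 5.6·n: K = (1.0781, 5.4952), P = (-1.0781, -5.4952). Equal radii place F and B the same way about J: F = J + 5.6·n = (54.755, -5.0357), B = J − 5.6·n = (52.599, -16.026). Then cos ∠KPF = PK·PF / (|PK||PF|), giving 78.428°.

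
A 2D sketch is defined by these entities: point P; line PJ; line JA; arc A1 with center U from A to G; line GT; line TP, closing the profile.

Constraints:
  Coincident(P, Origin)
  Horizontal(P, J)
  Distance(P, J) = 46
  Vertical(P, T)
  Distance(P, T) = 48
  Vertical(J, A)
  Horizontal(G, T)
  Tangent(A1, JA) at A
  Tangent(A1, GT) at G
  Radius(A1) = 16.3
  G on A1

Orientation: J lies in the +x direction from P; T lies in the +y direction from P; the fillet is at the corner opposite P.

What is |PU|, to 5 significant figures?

43.439

P is at the origin; P and J share the same y with |PJ| = 46.0 and J on the +x side, so J = (46.000, 0.0000). P and T share the same x with |PT| = 48.0 and T on the +y side, so T = (0.0000, 48.000). The virtual corner opposite P is at (46.000, 48.000). A1 meets JA tangentially, so UA is at right angles to JA and the tangent condition forces UG to be normal to GT, with radius 16.3, so the center U sits 16.3 in from both sides at U = (29.700, 31.700). Then |PU| = |U − P| = 43.439.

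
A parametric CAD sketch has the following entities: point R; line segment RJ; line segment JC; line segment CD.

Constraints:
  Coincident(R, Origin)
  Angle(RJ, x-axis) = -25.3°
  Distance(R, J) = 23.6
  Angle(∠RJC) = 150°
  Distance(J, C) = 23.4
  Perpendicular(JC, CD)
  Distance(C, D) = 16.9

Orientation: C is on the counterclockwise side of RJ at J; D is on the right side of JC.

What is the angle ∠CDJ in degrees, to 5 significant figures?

54.162°

∠RJC = 150.0°, so JC runs at -25.3° + (180° − 150.0°) = 4.7000° from the x-axis; with |JC| = 23.4, C = J + 23.4·(cos 4.7000°, sin 4.7000°) = (44.658, -8.1683). JC is perpendicular to CD; with |CD| = 16.9 on the right of JC, D = C + 16.9·(0.081939, -0.99664) = (46.042, -25.011). Then cos ∠CDJ = DC·DJ / (|DC||DJ|), giving 54.162°.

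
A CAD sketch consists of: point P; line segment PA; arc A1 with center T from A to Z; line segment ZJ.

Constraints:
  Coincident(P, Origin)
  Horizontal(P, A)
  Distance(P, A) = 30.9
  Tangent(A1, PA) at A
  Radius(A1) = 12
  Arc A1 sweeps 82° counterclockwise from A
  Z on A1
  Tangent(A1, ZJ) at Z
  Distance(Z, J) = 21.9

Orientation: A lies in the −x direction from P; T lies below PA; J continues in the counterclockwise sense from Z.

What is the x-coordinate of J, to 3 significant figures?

-45.8

P is at the origin; P and A share the same y with |PA| = 30.9 and A on the −x side, so A = (-30.9, 0.00). A1 meets PA tangentially, so TA is at right angles to PA, so T = A + (0, -12) = (-30.9, -12.0). On A1, A sits at bearing 90° from T; an 82° counterclockwise sweep puts Z at bearing 172°, so Z = T + 12.0·(cos 172°, sin 172°) = (-42.8, -10.3). A1 meets ZJ tangentially, so TZ is at right angles to ZJ, so ZJ runs along (−sin 172°, cos 172°); with |ZJ| = 21.9, J = (-45.8, -32.0). So J.x = -45.8.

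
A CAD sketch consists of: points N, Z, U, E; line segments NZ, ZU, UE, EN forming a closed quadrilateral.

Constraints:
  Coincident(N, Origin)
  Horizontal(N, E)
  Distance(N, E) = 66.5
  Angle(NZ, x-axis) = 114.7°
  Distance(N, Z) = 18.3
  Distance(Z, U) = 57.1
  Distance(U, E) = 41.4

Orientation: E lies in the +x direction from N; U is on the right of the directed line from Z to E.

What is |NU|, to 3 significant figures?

40.4

Checks: |ZU| = 57.10 ✓; |UE| = 41.40 ✓.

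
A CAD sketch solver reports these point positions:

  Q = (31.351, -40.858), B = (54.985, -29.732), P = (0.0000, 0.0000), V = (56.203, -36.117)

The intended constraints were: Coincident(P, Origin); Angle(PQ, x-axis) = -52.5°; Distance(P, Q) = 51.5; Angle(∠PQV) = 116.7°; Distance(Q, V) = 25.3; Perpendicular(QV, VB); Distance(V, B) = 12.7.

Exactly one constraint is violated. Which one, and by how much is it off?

Distance(V, B) = 12.7 — off by 6.20.

P = (0.00, 0.00) ✓; PQ at -52.50° ✓; |PQ| = 51.50 ✓; ∠PQV = 116.7° ✓; |QV| = 25.30 ✓; ∠(QV, VB) = 90.00° ✓; |VB| = 6.500 ✗.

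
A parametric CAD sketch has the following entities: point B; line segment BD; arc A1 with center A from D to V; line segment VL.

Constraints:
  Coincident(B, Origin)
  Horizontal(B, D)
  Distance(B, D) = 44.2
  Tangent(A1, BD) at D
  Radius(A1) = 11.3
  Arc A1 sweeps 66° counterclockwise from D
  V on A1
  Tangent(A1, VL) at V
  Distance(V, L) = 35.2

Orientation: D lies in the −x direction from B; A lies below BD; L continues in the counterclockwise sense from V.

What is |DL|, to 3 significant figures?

46.0

On A1, D sits at bearing 90° from A; a 66° counterclockwise sweep puts V at bearing 156°, so V = A + 11.3·(cos 156°, sin 156°) = (-54.5, -6.70). Tangency of A1 to VL means the radius AV is perpendicular to VL, so VL runs along (−sin 156°, cos 156°); with |VL| = 35.2, L = (-68.8, -38.9). Then |DL| = |L − D| = 46.0.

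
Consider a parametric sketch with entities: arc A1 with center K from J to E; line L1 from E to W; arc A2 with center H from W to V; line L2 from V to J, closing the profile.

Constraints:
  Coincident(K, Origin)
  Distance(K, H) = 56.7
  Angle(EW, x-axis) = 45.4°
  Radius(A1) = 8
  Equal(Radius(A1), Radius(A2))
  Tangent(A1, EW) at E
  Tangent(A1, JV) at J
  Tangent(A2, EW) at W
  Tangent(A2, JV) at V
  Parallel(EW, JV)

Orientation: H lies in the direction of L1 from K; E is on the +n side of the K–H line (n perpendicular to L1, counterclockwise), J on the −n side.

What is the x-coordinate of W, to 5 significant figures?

34.116

Tangency of A1 to both parallel lines with radius 8.0 puts E and J at K ± 8.0·n: E = (-5.6962, 5.6172), J = (5.6962, -5.6172). Equal radii place W and V the same way about H: W = H + 8.0·n = (34.116, 45.989), V = H − 8.0·n = (45.508, 34.755). So W.x = 34.116.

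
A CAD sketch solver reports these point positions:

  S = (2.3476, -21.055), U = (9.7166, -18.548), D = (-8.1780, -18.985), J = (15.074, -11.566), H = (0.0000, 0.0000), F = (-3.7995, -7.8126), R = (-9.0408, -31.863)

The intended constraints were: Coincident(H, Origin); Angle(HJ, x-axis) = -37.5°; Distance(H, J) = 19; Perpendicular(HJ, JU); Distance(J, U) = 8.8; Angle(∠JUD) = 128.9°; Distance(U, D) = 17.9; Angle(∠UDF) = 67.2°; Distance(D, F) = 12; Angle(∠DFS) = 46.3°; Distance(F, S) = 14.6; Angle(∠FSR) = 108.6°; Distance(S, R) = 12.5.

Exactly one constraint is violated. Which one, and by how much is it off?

Distance(S, R) = 12.5 — off by 3.20.

H = (0.00, 0.00) ✓; HJ at -37.50° ✓; |HJ| = 19.00 ✓; ∠(HJ, JU) = 90.00° ✓; |JU| = 8.801 ✓; ∠JUD = 128.9° ✓; |UD| = 17.90 ✓; ∠UDF = 67.20° ✓; |DF| = 12.00 ✓; ∠DFS = 46.30° ✓; |FS| = 14.60 ✓; ∠FSR = 108.6° ✓; |SR| = 15.70 ✗.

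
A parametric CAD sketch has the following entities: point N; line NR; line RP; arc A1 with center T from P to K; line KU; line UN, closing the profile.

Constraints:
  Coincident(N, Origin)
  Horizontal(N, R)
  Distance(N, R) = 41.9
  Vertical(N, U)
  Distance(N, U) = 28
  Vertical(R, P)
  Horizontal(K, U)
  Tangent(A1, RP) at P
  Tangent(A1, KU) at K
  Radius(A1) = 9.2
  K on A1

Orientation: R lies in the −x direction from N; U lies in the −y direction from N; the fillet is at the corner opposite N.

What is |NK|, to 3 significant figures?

43.0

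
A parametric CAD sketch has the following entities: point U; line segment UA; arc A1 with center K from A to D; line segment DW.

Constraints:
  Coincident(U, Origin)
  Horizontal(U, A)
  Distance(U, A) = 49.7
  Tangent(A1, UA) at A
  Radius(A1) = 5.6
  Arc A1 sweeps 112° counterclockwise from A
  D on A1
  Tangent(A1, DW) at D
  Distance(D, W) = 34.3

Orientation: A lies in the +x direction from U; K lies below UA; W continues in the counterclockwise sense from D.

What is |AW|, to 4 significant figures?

40.24

On A1, A sits at bearing 90° from K; a 112° counterclockwise sweep puts D at bearing 202°, so D = K + 5.6·(cos 202°, sin 202°) = (44.51, -7.698). Tangency of A1 to DW means the radius KD is perpendicular to DW, so DW runs along (−sin 202°, cos 202°); with |DW| = 34.3, W = (57.36, -39.50). Then |AW| = |W − A| = 40.24.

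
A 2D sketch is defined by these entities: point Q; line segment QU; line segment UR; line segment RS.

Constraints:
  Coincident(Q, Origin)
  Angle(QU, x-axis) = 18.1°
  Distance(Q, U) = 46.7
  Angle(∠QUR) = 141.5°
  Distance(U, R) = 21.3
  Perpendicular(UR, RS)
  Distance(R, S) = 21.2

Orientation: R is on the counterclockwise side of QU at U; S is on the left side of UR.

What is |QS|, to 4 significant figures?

58.38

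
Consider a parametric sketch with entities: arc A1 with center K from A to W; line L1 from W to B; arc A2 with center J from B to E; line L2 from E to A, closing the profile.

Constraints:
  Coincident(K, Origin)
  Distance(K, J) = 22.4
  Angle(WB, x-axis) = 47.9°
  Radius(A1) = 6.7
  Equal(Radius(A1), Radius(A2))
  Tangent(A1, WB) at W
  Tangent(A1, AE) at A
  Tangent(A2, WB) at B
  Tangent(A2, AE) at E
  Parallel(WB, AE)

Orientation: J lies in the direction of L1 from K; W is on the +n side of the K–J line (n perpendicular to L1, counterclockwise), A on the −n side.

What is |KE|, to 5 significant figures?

23.381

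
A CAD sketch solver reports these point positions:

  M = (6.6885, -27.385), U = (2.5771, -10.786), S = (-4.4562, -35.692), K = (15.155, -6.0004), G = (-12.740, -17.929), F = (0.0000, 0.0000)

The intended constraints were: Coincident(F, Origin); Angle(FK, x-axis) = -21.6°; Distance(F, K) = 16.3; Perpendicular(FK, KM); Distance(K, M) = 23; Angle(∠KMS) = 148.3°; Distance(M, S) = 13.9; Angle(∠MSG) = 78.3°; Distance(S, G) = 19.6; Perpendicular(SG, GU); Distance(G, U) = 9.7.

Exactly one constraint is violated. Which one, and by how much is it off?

Distance(G, U) = 9.7 — off by 7.20.

F = (0.00, 0.00) ✓; FK at -21.60° ✓; |FK| = 16.30 ✓; ∠(FK, KM) = 90.00° ✓; |KM| = 23.00 ✓; ∠KMS = 148.3° ✓; |MS| = 13.90 ✓; ∠MSG = 78.30° ✓; |SG| = 19.60 ✓; ∠(SG, GU) = 90.00° ✓; |GU| = 16.90 ✗.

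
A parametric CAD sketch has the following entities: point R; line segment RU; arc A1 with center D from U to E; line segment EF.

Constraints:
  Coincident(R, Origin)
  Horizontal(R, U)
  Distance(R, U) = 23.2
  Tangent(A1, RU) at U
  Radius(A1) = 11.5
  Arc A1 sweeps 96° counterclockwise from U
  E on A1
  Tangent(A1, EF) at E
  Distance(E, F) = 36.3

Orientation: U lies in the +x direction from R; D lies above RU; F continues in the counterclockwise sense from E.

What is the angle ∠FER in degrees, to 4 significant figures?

104.1°

On A1, U sits at bearing -90° from D; a 96° counterclockwise sweep puts E at bearing 6°, so E = D + 11.5·(cos 6°, sin 6°) = (34.64, 12.70). Tangency of A1 to EF means the radius DE is perpendicular to EF, so EF runs along (−sin 6°, cos 6°); with |EF| = 36.3, F = (30.84, 48.80). Then cos ∠FER = EF·ER / (|EF||ER|), giving 104.1°.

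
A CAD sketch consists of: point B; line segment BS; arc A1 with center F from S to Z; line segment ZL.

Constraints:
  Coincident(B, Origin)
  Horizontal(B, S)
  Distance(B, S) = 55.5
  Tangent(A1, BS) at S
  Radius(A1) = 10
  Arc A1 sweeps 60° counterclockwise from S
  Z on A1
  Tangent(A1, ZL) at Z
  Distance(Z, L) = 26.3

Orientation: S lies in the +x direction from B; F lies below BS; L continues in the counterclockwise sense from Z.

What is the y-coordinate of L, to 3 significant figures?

-27.8

B is at the origin; B and S share the same y with |BS| = 55.5 and S on the +x side, so S = (55.5, 0.00). A1 meets BS tangentially, so FS is at right angles to BS, so F = S + (0, -10) = (55.5, -10.0). On A1, S sits at bearing 90° from F; a 60° counterclockwise sweep puts Z at bearing 150°, so Z = F + 10.0·(cos 150°, sin 150°) = (46.8, -5.00). The tangent condition forces FZ to be normal to ZL, so ZL runs along (−sin 150°, cos 150°); with |ZL| = 26.3, L = (33.7, -27.8). So L.y = -27.8.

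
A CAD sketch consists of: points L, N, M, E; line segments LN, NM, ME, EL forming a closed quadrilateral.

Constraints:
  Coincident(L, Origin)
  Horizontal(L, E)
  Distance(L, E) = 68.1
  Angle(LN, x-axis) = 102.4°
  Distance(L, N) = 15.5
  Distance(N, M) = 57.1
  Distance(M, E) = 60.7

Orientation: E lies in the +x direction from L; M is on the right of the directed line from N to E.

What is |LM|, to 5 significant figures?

42.039

L is at the origin; LE is horizontal with |LE| = 68.1 and E in +x, so E = (68.1, 0). LN runs at 102.4° with |LN| = 15.5, so N = (-3.3284, 15.138). M is determined by |NM| = 57.1 and |ME| = 60.7 together: it lies at the intersection of circle(N, 57.1) and circle(E, 60.7). With |NE| = 73.015, the foot of the radical line on NE is 33.603 from N and the perpendicular offset is √(57.1² − 33.603²) = 46.165. Taking the right-of-NE solution: M = (19.973, -36.991).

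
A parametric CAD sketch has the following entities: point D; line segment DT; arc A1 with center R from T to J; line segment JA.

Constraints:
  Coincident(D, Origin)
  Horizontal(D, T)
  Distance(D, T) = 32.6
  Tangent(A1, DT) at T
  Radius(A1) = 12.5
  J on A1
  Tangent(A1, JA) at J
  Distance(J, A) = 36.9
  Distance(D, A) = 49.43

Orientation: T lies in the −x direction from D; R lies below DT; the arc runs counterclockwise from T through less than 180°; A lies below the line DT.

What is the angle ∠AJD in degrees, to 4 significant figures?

71.59°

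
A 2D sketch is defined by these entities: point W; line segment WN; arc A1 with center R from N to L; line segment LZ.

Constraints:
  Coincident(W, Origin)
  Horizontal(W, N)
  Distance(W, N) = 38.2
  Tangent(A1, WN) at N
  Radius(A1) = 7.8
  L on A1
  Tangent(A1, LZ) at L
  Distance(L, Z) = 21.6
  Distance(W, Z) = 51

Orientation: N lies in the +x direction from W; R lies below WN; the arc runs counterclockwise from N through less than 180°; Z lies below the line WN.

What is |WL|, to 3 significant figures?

33.2

W is at the origin; W and N share the same y with |WN| = 38.2 and N on the +x side, so N = (38.2, 0.00). A1 meets WN tangentially, so RN is at right angles to WN, so R = N + (0, -7.8) = (38.2, -7.80). Since RL ⟂ LZ (tangency), |RZ| = √(7.8² + 21.6²) = 23.0 regardless of where L sits on A1. So Z lies on both circle(W, 51.0) and circle(R, 23.0); the below-WN intersection is Z = (40.8, -30.6). L is the foot of the tangent from Z: L = (31.2, -11.3).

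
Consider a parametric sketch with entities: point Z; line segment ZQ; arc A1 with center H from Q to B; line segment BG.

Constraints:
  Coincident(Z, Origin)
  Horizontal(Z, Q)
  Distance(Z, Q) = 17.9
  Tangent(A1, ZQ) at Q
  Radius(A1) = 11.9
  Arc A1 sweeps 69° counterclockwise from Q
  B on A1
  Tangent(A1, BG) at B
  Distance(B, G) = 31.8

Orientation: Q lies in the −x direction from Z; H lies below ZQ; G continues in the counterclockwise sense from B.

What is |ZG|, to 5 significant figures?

55.006

Z is at the origin; ZQ is horizontal with |ZQ| = 17.9 and Q on the −x side, so Q = (-17.900, 0.0000). Tangency of A1 to ZQ means the radius HQ is perpendicular to ZQ, so H = Q + (0, -11.9) = (-17.900, -11.900). On A1, Q sits at bearing 90° from H; a 69° counterclockwise sweep puts B at bearing 159°, so B = H + 11.9·(cos 159°, sin 159°) = (-29.010, -7.6354). A1 meets BG tangentially, so HB is at right angles to BG, so BG runs along (−sin 159°, cos 159°); with |BG| = 31.8, G = (-40.406, -37.323). Then |ZG| = |G − Z| = 55.006.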